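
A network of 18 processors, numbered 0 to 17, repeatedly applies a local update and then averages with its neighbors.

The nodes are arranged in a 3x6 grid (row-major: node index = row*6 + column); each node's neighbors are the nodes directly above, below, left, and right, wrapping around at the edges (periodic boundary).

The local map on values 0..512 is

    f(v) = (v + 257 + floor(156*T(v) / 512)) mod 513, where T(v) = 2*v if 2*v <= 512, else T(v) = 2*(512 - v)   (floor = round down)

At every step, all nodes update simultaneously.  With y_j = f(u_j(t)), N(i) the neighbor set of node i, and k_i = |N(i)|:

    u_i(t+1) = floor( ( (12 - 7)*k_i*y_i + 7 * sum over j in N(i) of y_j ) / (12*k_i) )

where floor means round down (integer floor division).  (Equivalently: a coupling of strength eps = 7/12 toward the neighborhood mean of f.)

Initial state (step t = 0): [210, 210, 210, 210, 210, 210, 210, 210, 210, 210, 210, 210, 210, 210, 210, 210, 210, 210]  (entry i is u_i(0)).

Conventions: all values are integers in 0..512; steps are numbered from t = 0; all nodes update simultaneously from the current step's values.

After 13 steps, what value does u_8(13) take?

Answer: u_8(13) = 62

Derivation:
t=0: [210, 210, 210, 210, 210, 210, 210, 210, 210, 210, 210, 210, 210, 210, 210, 210, 210, 210]
t=1: [81, 81, 81, 81, 81, 81, 81, 81, 81, 81, 81, 81, 81, 81, 81, 81, 81, 81]
t=2: [387, 387, 387, 387, 387, 387, 387, 387, 387, 387, 387, 387, 387, 387, 387, 387, 387, 387]
t=3: [207, 207, 207, 207, 207, 207, 207, 207, 207, 207, 207, 207, 207, 207, 207, 207, 207, 207]
t=4: [77, 77, 77, 77, 77, 77, 77, 77, 77, 77, 77, 77, 77, 77, 77, 77, 77, 77]
t=5: [380, 380, 380, 380, 380, 380, 380, 380, 380, 380, 380, 380, 380, 380, 380, 380, 380, 380]
t=6: [204, 204, 204, 204, 204, 204, 204, 204, 204, 204, 204, 204, 204, 204, 204, 204, 204, 204]
t=7: [72, 72, 72, 72, 72, 72, 72, 72, 72, 72, 72, 72, 72, 72, 72, 72, 72, 72]
t=8: [372, 372, 372, 372, 372, 372, 372, 372, 372, 372, 372, 372, 372, 372, 372, 372, 372, 372]
t=9: [201, 201, 201, 201, 201, 201, 201, 201, 201, 201, 201, 201, 201, 201, 201, 201, 201, 201]
t=10: [67, 67, 67, 67, 67, 67, 67, 67, 67, 67, 67, 67, 67, 67, 67, 67, 67, 67]
t=11: [364, 364, 364, 364, 364, 364, 364, 364, 364, 364, 364, 364, 364, 364, 364, 364, 364, 364]
t=12: [198, 198, 198, 198, 198, 198, 198, 198, 198, 198, 198, 198, 198, 198, 198, 198, 198, 198]
t=13: [62, 62, 62, 62, 62, 62, 62, 62, 62, 62, 62, 62, 62, 62, 62, 62, 62, 62]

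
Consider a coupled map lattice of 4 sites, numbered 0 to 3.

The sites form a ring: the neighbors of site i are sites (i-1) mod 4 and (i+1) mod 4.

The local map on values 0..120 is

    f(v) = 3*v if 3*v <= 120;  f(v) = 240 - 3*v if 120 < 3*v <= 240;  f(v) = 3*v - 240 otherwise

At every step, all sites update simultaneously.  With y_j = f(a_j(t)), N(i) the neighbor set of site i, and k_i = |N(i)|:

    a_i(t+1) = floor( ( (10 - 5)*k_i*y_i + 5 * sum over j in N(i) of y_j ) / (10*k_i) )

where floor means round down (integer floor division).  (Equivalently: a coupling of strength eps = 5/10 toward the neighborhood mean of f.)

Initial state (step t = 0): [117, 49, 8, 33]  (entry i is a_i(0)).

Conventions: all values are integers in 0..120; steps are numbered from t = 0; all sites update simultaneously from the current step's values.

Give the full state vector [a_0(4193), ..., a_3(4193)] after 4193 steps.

Answer: [41, 45, 45, 41]
Key observation: The state at step 6, [103, 94, 94, 103], reappears at step 17: the system is in a cycle of period 11 from step 6 on.  Therefore the state at step 4193 equals the state at step 6 + ((4193 - 6) mod 11) = 13, which is [41, 45, 45, 41].

Derivation:
t=0: [117, 49, 8, 33]
t=1: [103, 80, 60, 83]
t=2: [36, 32, 32, 36]
t=3: [105, 99, 99, 105]
t=4: [70, 61, 61, 70]
t=5: [36, 50, 50, 36]
t=6: [103, 94, 94, 103]
t=7: [62, 48, 48, 62]
t=8: [64, 85, 85, 64]
t=9: [39, 23, 23, 39]
t=10: [105, 81, 81, 105]
t=11: [57, 21, 21, 57]
t=12: [67, 64, 64, 67]
t=13: [41, 45, 45, 41]
t=14: [114, 108, 108, 114]
t=15: [97, 88, 88, 97]
t=16: [44, 30, 30, 44]
t=17: [103, 94, 94, 103]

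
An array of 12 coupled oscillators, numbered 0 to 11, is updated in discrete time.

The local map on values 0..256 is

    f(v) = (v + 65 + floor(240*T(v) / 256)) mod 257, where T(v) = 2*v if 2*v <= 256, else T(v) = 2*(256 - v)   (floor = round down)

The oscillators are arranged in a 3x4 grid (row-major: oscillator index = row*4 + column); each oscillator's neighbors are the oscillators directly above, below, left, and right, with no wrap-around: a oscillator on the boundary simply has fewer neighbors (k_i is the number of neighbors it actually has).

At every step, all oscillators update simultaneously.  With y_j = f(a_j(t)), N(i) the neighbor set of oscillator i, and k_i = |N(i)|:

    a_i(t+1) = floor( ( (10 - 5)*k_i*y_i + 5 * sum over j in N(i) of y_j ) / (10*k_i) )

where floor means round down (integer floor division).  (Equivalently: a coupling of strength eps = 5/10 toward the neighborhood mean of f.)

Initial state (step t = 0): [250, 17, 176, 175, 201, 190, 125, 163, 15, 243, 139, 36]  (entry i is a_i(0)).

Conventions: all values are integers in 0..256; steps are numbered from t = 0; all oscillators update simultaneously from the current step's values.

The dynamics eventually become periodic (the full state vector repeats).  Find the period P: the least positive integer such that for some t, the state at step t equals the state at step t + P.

Answer: 2
Key observation: The state at step 11, [155, 155, 155, 155, 155, 155, 155, 155, 155, 155, 155, 155], reappears at step 13 — and no state repeats earlier — so the cycle the system enters has period 2.

Derivation:
t=0: [250, 17, 176, 175, 201, 190, 125, 163, 15, 243, 139, 36]
t=1: [90, 110, 136, 136, 105, 118, 154, 150, 100, 103, 151, 161]
t=2: [91, 125, 158, 165, 105, 134, 154, 156, 100, 118, 144, 151]
t=3: [103, 148, 151, 146, 110, 157, 155, 150, 111, 144, 156, 155]
t=4: [122, 147, 155, 157, 125, 149, 152, 155, 135, 152, 153, 152]
t=5: [160, 157, 153, 151, 164, 158, 154, 152, 165, 157, 154, 154]
t=6: [147, 150, 153, 154, 145, 149, 152, 154, 145, 149, 152, 153]
t=7: [158, 156, 154, 153, 160, 157, 154, 153, 160, 157, 155, 154]
t=8: [149, 150, 152, 153, 148, 150, 152, 153, 148, 150, 152, 153]
t=9: [157, 156, 155, 154, 157, 156, 155, 154, 157, 156, 155, 154]
t=10: [150, 151, 152, 152, 150, 151, 152, 152, 150, 151, 152, 152]
t=11: [155, 155, 155, 155, 155, 155, 155, 155, 155, 155, 155, 155]
t=12: [152, 152, 152, 152, 152, 152, 152, 152, 152, 152, 152, 152]
t=13: [155, 155, 155, 155, 155, 155, 155, 155, 155, 155, 155, 155]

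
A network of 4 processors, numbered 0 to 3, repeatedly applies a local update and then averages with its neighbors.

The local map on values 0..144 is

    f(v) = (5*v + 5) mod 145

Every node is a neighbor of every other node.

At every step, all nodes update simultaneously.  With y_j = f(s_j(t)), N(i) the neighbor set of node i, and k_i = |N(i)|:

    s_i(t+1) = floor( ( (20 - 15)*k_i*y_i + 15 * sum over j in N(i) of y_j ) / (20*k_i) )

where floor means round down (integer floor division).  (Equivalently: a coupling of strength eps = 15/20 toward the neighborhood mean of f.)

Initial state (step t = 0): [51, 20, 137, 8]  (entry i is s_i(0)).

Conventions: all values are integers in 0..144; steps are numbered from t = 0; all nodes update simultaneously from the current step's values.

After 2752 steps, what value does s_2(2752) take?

Answer: s_2(2752) = 35
Key observation: The state at step 2, [35, 35, 35, 35], reappears at step 3: the system is in a cycle of period 1 from step 2 on.  Therefore the state at step 2752 equals the state at step 2 + ((2752 - 2) mod 1) = 2, which is [35, 35, 35, 35].

Derivation:
t=0: [51, 20, 137, 8]
t=1: [93, 93, 93, 93]
t=2: [35, 35, 35, 35]
t=3: [35, 35, 35, 35]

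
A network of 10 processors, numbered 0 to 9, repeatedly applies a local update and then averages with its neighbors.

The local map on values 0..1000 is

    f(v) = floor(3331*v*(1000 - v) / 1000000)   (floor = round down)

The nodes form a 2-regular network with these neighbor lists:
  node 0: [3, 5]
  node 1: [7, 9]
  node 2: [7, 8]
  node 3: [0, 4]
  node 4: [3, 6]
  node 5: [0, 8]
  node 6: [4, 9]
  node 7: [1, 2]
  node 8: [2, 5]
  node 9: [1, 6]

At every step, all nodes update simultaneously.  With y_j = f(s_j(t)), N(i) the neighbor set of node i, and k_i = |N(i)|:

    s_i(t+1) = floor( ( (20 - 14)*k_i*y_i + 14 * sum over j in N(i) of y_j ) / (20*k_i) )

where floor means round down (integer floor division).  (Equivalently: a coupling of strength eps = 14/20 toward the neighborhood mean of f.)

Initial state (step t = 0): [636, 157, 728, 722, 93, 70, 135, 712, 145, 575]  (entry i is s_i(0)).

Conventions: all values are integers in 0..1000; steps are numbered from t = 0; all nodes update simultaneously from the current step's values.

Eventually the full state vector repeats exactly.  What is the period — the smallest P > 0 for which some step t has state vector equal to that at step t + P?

Answer: 4
Key observation: The state at step 6, [829, 829, 829, 829, 829, 829, 829, 829, 829, 829], reappears at step 10 — and no state repeats earlier — so the cycle the system enters has period 4.

Derivation:
t=0: [636, 157, 728, 722, 93, 70, 135, 712, 145, 575]
t=1: [540, 655, 580, 568, 453, 478, 499, 589, 429, 534]
t=2: [824, 797, 810, 823, 824, 824, 828, 788, 819, 802]
t=3: [483, 540, 520, 483, 480, 486, 496, 534, 496, 512]
t=4: [831, 829, 830, 831, 831, 831, 831, 828, 831, 830]
t=5: [467, 472, 470, 467, 467, 467, 468, 471, 468, 469]
t=6: [829, 829, 829, 829, 829, 829, 829, 829, 829, 829]
t=7: [472, 472, 472, 472, 472, 472, 472, 472, 472, 472]
t=8: [830, 830, 830, 830, 830, 830, 830, 830, 830, 830]
t=9: [470, 470, 470, 470, 470, 470, 470, 470, 470, 470]
t=10: [829, 829, 829, 829, 829, 829, 829, 829, 829, 829]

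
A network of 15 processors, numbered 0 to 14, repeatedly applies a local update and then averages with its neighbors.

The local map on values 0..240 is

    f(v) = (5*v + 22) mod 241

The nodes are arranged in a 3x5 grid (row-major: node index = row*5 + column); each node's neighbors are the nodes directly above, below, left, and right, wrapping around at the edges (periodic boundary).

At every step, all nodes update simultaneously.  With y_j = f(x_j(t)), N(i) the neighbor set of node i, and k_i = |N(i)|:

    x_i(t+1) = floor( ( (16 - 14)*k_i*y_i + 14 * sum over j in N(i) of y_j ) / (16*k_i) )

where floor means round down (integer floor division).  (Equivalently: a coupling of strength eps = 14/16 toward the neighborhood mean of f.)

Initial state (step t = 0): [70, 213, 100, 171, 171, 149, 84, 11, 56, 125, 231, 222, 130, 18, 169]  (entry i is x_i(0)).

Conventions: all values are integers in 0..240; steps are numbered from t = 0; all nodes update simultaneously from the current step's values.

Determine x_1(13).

Answer: x_1(13) = 119

Derivation:
t=0: [70, 213, 100, 171, 171, 149, 84, 11, 56, 125, 231, 222, 130, 18, 169]
t=1: [133, 133, 124, 99, 149, 160, 115, 117, 118, 108, 133, 180, 110, 134, 158]
t=2: [146, 174, 119, 123, 94, 144, 151, 123, 114, 89, 155, 159, 163, 101, 129]
t=3: [63, 89, 146, 85, 131, 86, 102, 109, 140, 99, 80, 101, 108, 129, 100]
t=4: [189, 76, 134, 167, 106, 105, 130, 97, 141, 154, 108, 123, 85, 146, 135]
t=5: [82, 142, 141, 85, 100, 82, 112, 136, 56, 86, 105, 158, 117, 125, 81]
t=6: [90, 85, 123, 84, 178, 147, 123, 90, 183, 130, 151, 76, 120, 147, 128]
t=7: [134, 179, 189, 154, 199, 142, 157, 174, 170, 158, 139, 141, 144, 165, 124]
t=8: [133, 90, 99, 80, 122, 136, 92, 76, 117, 92, 113, 116, 68, 102, 129]
t=9: [180, 107, 156, 101, 143, 95, 160, 81, 101, 148, 172, 114, 95, 140, 89]
t=10: [82, 115, 80, 88, 113, 110, 96, 75, 117, 70, 140, 89, 136, 102, 127]
t=11: [144, 149, 178, 128, 170, 138, 130, 138, 137, 124, 179, 158, 161, 168, 136]
t=12: [137, 112, 145, 176, 145, 151, 153, 183, 183, 200, 146, 127, 154, 176, 167]
t=13: [73, 119, 125, 118, 133, 89, 126, 107, 164, 100, 132, 79, 138, 152, 80]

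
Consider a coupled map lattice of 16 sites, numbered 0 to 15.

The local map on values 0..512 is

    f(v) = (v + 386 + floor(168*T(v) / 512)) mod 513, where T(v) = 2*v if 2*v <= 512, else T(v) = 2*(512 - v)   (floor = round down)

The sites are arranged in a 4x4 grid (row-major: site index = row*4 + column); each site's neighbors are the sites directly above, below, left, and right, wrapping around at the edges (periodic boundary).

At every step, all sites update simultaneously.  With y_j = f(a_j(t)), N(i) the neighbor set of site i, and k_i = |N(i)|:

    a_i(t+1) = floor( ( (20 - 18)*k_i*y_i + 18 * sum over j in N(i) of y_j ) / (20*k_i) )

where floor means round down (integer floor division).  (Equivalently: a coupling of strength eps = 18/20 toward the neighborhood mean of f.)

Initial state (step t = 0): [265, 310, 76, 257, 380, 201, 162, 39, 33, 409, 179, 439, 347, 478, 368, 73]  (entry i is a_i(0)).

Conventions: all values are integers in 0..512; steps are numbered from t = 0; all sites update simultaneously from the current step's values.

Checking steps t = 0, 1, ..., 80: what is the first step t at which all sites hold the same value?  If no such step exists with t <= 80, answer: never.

Simulating step by step:
t=0: [265, 310, 76, 257, 380, 201, 162, 39, 33, 409, 179, 439, 347, 478, 368, 73]  (not all equal)
t=1: [317, 344, 295, 427, 347, 277, 314, 300, 353, 301, 283, 388, 397, 335, 384, 347]  (not all equal)
t=2: [336, 315, 332, 320, 316, 319, 308, 332, 331, 315, 325, 321, 326, 330, 319, 343]  (not all equal)
t=3: [319, 321, 317, 323, 321, 316, 320, 317, 318, 320, 317, 322, 323, 318, 322, 319]  (not all equal)
t=4: [319, 317, 319, 317, 317, 318, 317, 319, 319, 317, 318, 317, 318, 319, 317, 319]  (not all equal)
t=5: [317, 317, 317, 317, 317, 317, 317, 317, 317, 317, 317, 317, 318, 317, 317, 317]  (not all equal)
t=6: [317, 317, 317, 317, 317, 317, 317, 317, 317, 317, 317, 317, 317, 317, 317, 317]  (all equal)

Answer: 6
Key observation: Synchronization is absorbing here: once all sites are equal they stay equal, and step 6 is the first all-equal step.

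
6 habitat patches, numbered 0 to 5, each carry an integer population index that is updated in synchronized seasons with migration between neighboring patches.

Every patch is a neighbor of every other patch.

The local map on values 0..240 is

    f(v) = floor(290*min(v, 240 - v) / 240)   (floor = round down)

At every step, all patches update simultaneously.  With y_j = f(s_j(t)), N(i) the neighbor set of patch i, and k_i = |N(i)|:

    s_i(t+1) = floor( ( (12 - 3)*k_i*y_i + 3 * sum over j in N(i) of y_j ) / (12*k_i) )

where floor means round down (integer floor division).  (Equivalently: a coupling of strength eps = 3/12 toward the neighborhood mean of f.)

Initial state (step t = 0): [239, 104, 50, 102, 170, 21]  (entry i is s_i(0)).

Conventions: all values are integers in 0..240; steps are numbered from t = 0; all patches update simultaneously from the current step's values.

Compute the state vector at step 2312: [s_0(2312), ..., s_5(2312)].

Answer: [142, 142, 142, 142, 142, 142]
Key observation: The state at step 22, [142, 142, 142, 142, 142, 142], reappears at step 24: the system is in a cycle of period 2 from step 22 on.  Therefore the state at step 2312 equals the state at step 22 + ((2312 - 22) mod 2) = 22, which is [142, 142, 142, 142, 142, 142].

Derivation:
t=0: [239, 104, 50, 102, 170, 21]
t=1: [21, 108, 62, 107, 79, 38]
t=2: [42, 115, 76, 115, 91, 56]
t=3: [64, 126, 93, 126, 105, 76]
t=4: [87, 129, 112, 129, 122, 97]
t=5: [111, 132, 132, 132, 137, 120]
t=6: [133, 130, 130, 130, 126, 141]
t=7: [129, 131, 131, 131, 134, 122]
t=8: [133, 131, 131, 131, 129, 139]
t=9: [129, 130, 130, 130, 132, 124]
t=10: [133, 132, 132, 132, 131, 138]
t=11: [128, 129, 129, 129, 130, 124]
t=12: [134, 134, 134, 134, 132, 138]
t=13: [127, 127, 127, 127, 129, 124]
t=14: [136, 136, 136, 136, 134, 138]
t=15: [125, 125, 125, 125, 127, 123]
t=16: [138, 138, 138, 138, 136, 140]
t=17: [122, 122, 122, 122, 124, 120]
t=18: [142, 142, 142, 142, 140, 144]
t=19: [118, 118, 118, 118, 119, 116]
t=20: [141, 141, 141, 141, 142, 140]
t=21: [119, 119, 119, 119, 118, 119]
t=22: [142, 142, 142, 142, 142, 142]
t=23: [118, 118, 118, 118, 118, 118]
t=24: [142, 142, 142, 142, 142, 142]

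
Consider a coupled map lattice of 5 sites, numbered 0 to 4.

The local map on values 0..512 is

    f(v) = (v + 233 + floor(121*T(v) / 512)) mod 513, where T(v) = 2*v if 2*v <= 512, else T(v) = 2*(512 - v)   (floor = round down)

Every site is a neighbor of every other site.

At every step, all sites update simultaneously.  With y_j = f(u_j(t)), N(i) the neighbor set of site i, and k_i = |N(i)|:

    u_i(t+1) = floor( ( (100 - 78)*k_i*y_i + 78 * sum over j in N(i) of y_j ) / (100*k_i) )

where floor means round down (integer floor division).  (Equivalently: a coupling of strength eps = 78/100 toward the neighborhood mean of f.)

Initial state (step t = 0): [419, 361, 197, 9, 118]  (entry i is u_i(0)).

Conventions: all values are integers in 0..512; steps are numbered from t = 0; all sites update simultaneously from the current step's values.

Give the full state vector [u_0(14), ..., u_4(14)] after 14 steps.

Answer: [468, 468, 468, 468, 468]

Derivation:
t=0: [419, 361, 197, 9, 118]
t=1: [198, 198, 194, 200, 204]
t=2: [12, 12, 12, 12, 12]
t=3: [250, 250, 250, 250, 250]
t=4: [88, 88, 88, 88, 88]
t=5: [362, 362, 362, 362, 362]
t=6: [152, 152, 152, 152, 152]
t=7: [456, 456, 456, 456, 456]
t=8: [202, 202, 202, 202, 202]
t=9: [17, 17, 17, 17, 17]
t=10: [258, 258, 258, 258, 258]
t=11: [98, 98, 98, 98, 98]
t=12: [377, 377, 377, 377, 377]
t=13: [160, 160, 160, 160, 160]
t=14: [468, 468, 468, 468, 468]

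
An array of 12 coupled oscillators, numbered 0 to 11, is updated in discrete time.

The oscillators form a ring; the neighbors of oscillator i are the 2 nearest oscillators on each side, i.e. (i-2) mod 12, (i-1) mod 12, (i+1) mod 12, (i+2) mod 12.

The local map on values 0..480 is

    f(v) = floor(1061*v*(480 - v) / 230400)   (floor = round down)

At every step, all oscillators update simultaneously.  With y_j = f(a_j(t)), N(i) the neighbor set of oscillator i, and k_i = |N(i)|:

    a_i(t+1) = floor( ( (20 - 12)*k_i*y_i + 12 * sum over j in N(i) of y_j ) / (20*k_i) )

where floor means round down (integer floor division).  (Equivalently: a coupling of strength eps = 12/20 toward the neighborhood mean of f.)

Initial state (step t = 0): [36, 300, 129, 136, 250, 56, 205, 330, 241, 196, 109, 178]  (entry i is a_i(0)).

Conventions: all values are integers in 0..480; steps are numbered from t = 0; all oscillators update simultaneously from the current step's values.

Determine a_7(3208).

Simulating step by step:
t=0: [36, 300, 129, 136, 250, 56, 205, 330, 241, 196, 109, 178]
t=1: [162, 210, 203, 210, 224, 188, 233, 224, 245, 241, 200, 213]
t=2: [250, 256, 256, 259, 261, 258, 262, 262, 263, 263, 257, 257]
t=3: [263, 263, 263, 263, 263, 263, 262, 262, 262, 262, 262, 263]
t=4: [262, 262, 262, 262, 262, 262, 262, 262, 263, 262, 262, 262]
t=5: [263, 263, 263, 263, 263, 263, 262, 262, 262, 262, 262, 263]

Answer: a_7(3208) = 262
Key observation: The state at step 3, [263, 263, 263, 263, 263, 263, 262, 262, 262, 262, 262, 263], reappears at step 5: the system is in a cycle of period 2 from step 3 on.  Therefore the state at step 3208 equals the state at step 3 + ((3208 - 3) mod 2) = 4, which is [262, 262, 262, 262, 262, 262, 262, 262, 263, 262, 262, 262].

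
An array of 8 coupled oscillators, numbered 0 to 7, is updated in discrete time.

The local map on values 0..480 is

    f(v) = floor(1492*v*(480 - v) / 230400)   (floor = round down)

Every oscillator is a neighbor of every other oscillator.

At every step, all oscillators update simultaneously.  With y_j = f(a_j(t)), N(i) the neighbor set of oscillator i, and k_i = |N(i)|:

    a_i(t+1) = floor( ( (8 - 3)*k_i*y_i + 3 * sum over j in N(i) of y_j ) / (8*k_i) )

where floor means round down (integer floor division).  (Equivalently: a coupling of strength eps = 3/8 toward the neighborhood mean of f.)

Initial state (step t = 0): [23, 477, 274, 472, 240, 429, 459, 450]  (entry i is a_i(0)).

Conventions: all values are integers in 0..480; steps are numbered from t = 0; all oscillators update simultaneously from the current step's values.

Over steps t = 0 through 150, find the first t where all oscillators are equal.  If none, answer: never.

Answer: 9
Key observation: Synchronization is absorbing here: once all oscillators are equal they stay equal, and step 9 is the first all-equal step.

Derivation:
t=0: [23, 477, 274, 472, 240, 429, 459, 450]  (not all equal)
t=1: [99, 65, 269, 74, 273, 141, 95, 110]  (not all equal)
t=2: [254, 214, 325, 226, 323, 291, 250, 265]  (not all equal)
t=3: [365, 363, 339, 365, 340, 356, 365, 363]  (not all equal)
t=4: [276, 278, 297, 276, 297, 284, 276, 278]  (not all equal)
t=5: [362, 361, 354, 362, 354, 360, 362, 361]  (not all equal)
t=6: [277, 278, 284, 277, 284, 279, 277, 278]  (not all equal)
t=7: [363, 362, 361, 363, 361, 362, 363, 362]  (not all equal)
t=8: [275, 276, 277, 275, 277, 276, 275, 276]  (not all equal)
t=9: [364, 364, 364, 364, 364, 364, 364, 364]  (all equal)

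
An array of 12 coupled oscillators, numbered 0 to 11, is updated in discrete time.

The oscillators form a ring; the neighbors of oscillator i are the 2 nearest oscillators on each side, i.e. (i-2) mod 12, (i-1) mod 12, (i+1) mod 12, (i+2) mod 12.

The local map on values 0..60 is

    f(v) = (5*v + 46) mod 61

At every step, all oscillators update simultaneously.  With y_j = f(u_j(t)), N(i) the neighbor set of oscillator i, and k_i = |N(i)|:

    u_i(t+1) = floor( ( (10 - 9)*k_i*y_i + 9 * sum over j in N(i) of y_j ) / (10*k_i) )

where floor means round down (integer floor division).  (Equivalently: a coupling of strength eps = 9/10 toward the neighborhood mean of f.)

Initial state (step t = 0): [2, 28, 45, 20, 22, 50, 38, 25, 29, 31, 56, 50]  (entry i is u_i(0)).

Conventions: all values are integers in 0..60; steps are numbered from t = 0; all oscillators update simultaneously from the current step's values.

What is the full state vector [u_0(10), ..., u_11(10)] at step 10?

Answer: [44, 49, 44, 33, 31, 31, 33, 29, 32, 43, 47, 40]

Derivation:
t=0: [2, 28, 45, 20, 22, 50, 38, 25, 29, 31, 56, 50]
t=1: [28, 36, 29, 28, 38, 41, 37, 34, 32, 31, 32, 27]
t=2: [30, 20, 23, 25, 20, 31, 30, 24, 29, 32, 25, 25]
t=3: [37, 36, 28, 28, 29, 31, 22, 18, 29, 36, 25, 29]
t=4: [27, 18, 23, 16, 13, 15, 14, 24, 32, 22, 28, 41]
t=5: [20, 25, 32, 37, 40, 40, 45, 43, 32, 20, 27, 25]
t=6: [42, 37, 29, 21, 22, 21, 12, 18, 30, 35, 32, 40]
t=7: [19, 16, 28, 29, 28, 30, 24, 29, 28, 15, 16, 27]
t=8: [17, 20, 7, 5, 15, 15, 10, 27, 26, 22, 32, 25]
t=9: [27, 22, 25, 37, 34, 42, 55, 47, 39, 45, 35, 25]
t=10: [44, 49, 44, 33, 31, 31, 33, 29, 32, 43, 47, 40]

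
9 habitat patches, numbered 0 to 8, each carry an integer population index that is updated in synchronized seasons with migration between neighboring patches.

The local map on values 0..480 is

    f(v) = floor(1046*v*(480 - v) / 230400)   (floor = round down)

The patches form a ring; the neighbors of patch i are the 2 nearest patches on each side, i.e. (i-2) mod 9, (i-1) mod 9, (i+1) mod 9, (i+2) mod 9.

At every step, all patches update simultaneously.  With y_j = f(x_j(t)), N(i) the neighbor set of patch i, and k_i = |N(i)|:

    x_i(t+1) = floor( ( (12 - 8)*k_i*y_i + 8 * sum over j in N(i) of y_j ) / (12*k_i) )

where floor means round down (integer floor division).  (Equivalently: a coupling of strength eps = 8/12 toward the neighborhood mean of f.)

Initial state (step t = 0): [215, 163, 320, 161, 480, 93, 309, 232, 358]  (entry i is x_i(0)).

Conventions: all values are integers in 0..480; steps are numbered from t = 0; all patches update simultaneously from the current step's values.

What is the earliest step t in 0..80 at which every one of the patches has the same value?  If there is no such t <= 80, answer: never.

Answer: 4
Key observation: Synchronization is absorbing here: once all patches are equal they stay equal, and step 4 is the first all-equal step.

Derivation:
t=0: [215, 163, 320, 161, 480, 93, 309, 232, 358]  (not all equal)
t=1: [240, 231, 198, 182, 144, 176, 183, 230, 231]  (not all equal)
t=2: [259, 257, 248, 244, 237, 242, 245, 255, 258]  (not all equal)
t=3: [259, 260, 260, 260, 261, 260, 260, 260, 260]  (not all equal)
t=4: [259, 259, 259, 259, 259, 259, 259, 259, 259]  (all equal)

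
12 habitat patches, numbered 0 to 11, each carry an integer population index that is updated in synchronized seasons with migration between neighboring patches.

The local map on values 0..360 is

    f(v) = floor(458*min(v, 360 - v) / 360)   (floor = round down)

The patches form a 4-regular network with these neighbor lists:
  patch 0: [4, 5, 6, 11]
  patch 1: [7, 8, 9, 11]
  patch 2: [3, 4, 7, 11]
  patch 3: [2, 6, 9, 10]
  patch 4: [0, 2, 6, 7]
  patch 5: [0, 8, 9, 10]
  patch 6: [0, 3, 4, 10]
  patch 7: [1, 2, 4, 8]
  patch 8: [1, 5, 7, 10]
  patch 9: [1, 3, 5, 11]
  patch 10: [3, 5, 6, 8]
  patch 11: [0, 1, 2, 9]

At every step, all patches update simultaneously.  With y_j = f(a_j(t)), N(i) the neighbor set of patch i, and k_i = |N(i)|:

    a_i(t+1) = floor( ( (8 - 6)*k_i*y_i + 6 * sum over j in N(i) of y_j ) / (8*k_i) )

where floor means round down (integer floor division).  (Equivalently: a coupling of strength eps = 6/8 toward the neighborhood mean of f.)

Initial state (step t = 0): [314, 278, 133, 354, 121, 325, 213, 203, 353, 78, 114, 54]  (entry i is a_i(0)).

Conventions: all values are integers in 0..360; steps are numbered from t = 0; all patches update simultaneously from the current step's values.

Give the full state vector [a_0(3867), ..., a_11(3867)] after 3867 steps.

Answer: [176, 176, 176, 176, 176, 176, 176, 176, 176, 176, 176, 176]
Key observation: The state at step 36, [223, 223, 223, 223, 223, 223, 223, 223, 223, 223, 223, 223], reappears at step 40: the system is in a cycle of period 4 from step 36 on.  Therefore the state at step 3867 equals the state at step 36 + ((3867 - 36) mod 4) = 39, which is [176, 176, 176, 176, 176, 176, 176, 176, 176, 176, 176, 176].

Derivation:
t=0: [314, 278, 133, 354, 121, 325, 213, 203, 353, 78, 114, 54]
t=1: [99, 96, 122, 114, 153, 69, 114, 131, 94, 66, 82, 97]
t=2: [134, 122, 156, 127, 159, 102, 142, 152, 119, 110, 119, 121]
t=3: [167, 158, 182, 165, 189, 146, 173, 180, 155, 146, 154, 162]
t=4: [208, 203, 217, 207, 220, 194, 211, 214, 201, 196, 200, 206]
t=5: [193, 197, 186, 194, 184, 203, 191, 188, 200, 201, 200, 195]
t=6: [211, 207, 216, 210, 218, 203, 212, 214, 205, 205, 206, 210]
t=7: [189, 192, 185, 190, 184, 195, 188, 187, 194, 194, 193, 190]
t=8: [216, 214, 219, 215, 220, 211, 217, 217, 212, 212, 213, 215]
t=9: [183, 185, 181, 183, 180, 187, 182, 182, 186, 186, 185, 183]
t=10: [225, 222, 226, 224, 226, 221, 225, 225, 222, 222, 222, 224]
t=11: [172, 173, 171, 172, 170, 174, 171, 172, 174, 174, 174, 172]
t=12: [218, 219, 217, 218, 217, 220, 217, 218, 220, 219, 219, 218]
t=13: [180, 179, 180, 180, 180, 178, 180, 179, 178, 179, 179, 179]
t=14: [228, 226, 228, 228, 228, 226, 228, 227, 226, 227, 227, 227]
t=15: [167, 169, 167, 167, 167, 169, 167, 168, 169, 169, 168, 168]
t=16: [212, 214, 212, 212, 212, 214, 212, 213, 214, 214, 213, 213]
t=17: [187, 185, 187, 187, 187, 185, 187, 186, 185, 185, 186, 186]
t=18: [220, 221, 220, 220, 220, 221, 220, 221, 221, 221, 221, 221]
t=19: [177, 176, 177, 177, 177, 176, 177, 176, 176, 176, 176, 176]
t=20: [224, 223, 224, 224, 224, 223, 224, 223, 223, 223, 223, 223]
t=21: [173, 174, 173, 173, 173, 173, 173, 173, 174, 173, 173, 173]
t=22: [220, 220, 220, 220, 220, 220, 220, 220, 220, 220, 220, 220]
t=23: [178, 178, 178, 178, 178, 178, 178, 178, 178, 178, 178, 178]
t=24: [226, 226, 226, 226, 226, 226, 226, 226, 226, 226, 226, 226]
t=25: [170, 170, 170, 170, 170, 170, 170, 170, 170, 170, 170, 170]
t=26: [216, 216, 216, 216, 216, 216, 216, 216, 216, 216, 216, 216]
t=27: [183, 183, 183, 183, 183, 183, 183, 183, 183, 183, 183, 183]
t=28: [225, 225, 225, 225, 225, 225, 225, 225, 225, 225, 225, 225]
t=29: [171, 171, 171, 171, 171, 171, 171, 171, 171, 171, 171, 171]
t=30: [217, 217, 217, 217, 217, 217, 217, 217, 217, 217, 217, 217]
t=31: [181, 181, 181, 181, 181, 181, 181, 181, 181, 181, 181, 181]
t=32: [227, 227, 227, 227, 227, 227, 227, 227, 227, 227, 227, 227]
t=33: [169, 169, 169, 169, 169, 169, 169, 169, 169, 169, 169, 169]
t=34: [215, 215, 215, 215, 215, 215, 215, 215, 215, 215, 215, 215]
t=35: [184, 184, 184, 184, 184, 184, 184, 184, 184, 184, 184, 184]
t=36: [223, 223, 223, 223, 223, 223, 223, 223, 223, 223, 223, 223]
t=37: [174, 174, 174, 174, 174, 174, 174, 174, 174, 174, 174, 174]
t=38: [221, 221, 221, 221, 221, 221, 221, 221, 221, 221, 221, 221]
t=39: [176, 176, 176, 176, 176, 176, 176, 176, 176, 176, 176, 176]
t=40: [223, 223, 223, 223, 223, 223, 223, 223, 223, 223, 223, 223]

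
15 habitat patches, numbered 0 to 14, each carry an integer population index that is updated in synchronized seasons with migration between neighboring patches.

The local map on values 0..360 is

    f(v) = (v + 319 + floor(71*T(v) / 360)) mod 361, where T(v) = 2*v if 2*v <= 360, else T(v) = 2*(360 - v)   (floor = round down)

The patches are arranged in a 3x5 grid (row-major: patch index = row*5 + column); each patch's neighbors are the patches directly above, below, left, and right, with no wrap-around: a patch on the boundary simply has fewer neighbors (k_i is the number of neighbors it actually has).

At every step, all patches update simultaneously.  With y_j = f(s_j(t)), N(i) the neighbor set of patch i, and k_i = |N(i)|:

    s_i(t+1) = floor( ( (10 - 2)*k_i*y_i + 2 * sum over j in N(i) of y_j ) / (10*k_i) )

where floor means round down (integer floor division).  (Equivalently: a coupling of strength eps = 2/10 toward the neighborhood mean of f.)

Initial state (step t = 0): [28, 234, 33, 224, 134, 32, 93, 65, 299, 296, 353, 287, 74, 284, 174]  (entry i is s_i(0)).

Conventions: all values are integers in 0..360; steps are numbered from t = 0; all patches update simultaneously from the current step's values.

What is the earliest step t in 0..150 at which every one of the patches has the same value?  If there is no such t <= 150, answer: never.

Answer: 26
Key observation: Synchronization is absorbing here: once all patches are equal they stay equal, and step 26 is the first all-equal step.

Derivation:
t=0: [28, 234, 33, 224, 134, 32, 93, 65, 299, 296, 353, 287, 74, 284, 174]  (not all equal)
t=1: [310, 222, 38, 216, 166, 52, 97, 60, 266, 264, 277, 249, 88, 252, 215]  (not all equal)
t=2: [256, 213, 41, 214, 200, 67, 102, 55, 247, 252, 241, 229, 100, 239, 235]  (not all equal)
t=3: [231, 207, 44, 215, 224, 80, 107, 50, 237, 249, 224, 219, 112, 234, 243]  (not all equal)
t=4: [220, 204, 47, 217, 236, 93, 113, 45, 231, 248, 218, 216, 124, 233, 246]  (not all equal)
t=5: [217, 203, 50, 218, 241, 108, 120, 41, 228, 248, 217, 215, 136, 233, 247]  (not all equal)
t=6: [217, 203, 52, 219, 244, 125, 128, 38, 227, 248, 218, 217, 150, 235, 248]  (not all equal)
t=7: [220, 204, 54, 219, 245, 145, 138, 36, 226, 248, 221, 220, 165, 237, 249]  (not all equal)
t=8: [224, 206, 57, 220, 246, 169, 151, 36, 225, 248, 225, 224, 182, 239, 249]  (not all equal)
t=9: [229, 208, 60, 221, 246, 197, 167, 38, 225, 248, 231, 228, 200, 241, 249]  (not all equal)
t=10: [234, 211, 64, 221, 246, 219, 186, 42, 225, 248, 236, 233, 209, 243, 249]  (not all equal)
t=11: [238, 214, 69, 221, 246, 231, 205, 48, 226, 248, 240, 238, 214, 245, 249]  (not all equal)
t=12: [242, 218, 75, 222, 246, 238, 216, 56, 226, 248, 244, 241, 217, 246, 249]  (not all equal)
t=13: [244, 221, 83, 223, 246, 243, 221, 66, 227, 248, 246, 243, 220, 246, 249]  (not all equal)
t=14: [245, 223, 92, 225, 246, 246, 225, 78, 228, 249, 247, 245, 222, 246, 249]  (not all equal)
t=15: [246, 226, 104, 226, 247, 247, 228, 92, 230, 249, 248, 246, 224, 246, 249]  (not all equal)
t=16: [246, 228, 119, 228, 247, 248, 231, 109, 232, 249, 249, 246, 226, 246, 249]  (not all equal)
t=17: [247, 231, 137, 231, 248, 249, 233, 129, 234, 249, 249, 246, 229, 246, 249]  (not all equal)
t=18: [248, 233, 160, 233, 248, 249, 236, 153, 236, 249, 249, 247, 232, 247, 249]  (not all equal)
t=19: [249, 237, 188, 237, 249, 249, 239, 182, 239, 249, 249, 248, 236, 248, 249]  (not all equal)
t=20: [249, 241, 216, 241, 249, 249, 242, 215, 242, 249, 250, 249, 240, 249, 250]  (not all equal)
t=21: [249, 244, 232, 244, 249, 249, 245, 232, 245, 249, 250, 249, 244, 249, 250]  (not all equal)
t=22: [249, 246, 240, 246, 249, 249, 247, 241, 247, 249, 250, 249, 246, 249, 250]  (not all equal)
t=23: [249, 248, 245, 248, 249, 250, 248, 245, 248, 250, 250, 249, 248, 249, 250]  (not all equal)
t=24: [250, 249, 248, 249, 250, 250, 249, 248, 249, 250, 250, 250, 249, 250, 250]  (not all equal)
t=25: [250, 250, 250, 250, 250, 250, 250, 250, 250, 250, 251, 250, 250, 250, 251]  (not all equal)
t=26: [251, 251, 251, 251, 251, 251, 251, 251, 251, 251, 251, 251, 251, 251, 251]  (all equal)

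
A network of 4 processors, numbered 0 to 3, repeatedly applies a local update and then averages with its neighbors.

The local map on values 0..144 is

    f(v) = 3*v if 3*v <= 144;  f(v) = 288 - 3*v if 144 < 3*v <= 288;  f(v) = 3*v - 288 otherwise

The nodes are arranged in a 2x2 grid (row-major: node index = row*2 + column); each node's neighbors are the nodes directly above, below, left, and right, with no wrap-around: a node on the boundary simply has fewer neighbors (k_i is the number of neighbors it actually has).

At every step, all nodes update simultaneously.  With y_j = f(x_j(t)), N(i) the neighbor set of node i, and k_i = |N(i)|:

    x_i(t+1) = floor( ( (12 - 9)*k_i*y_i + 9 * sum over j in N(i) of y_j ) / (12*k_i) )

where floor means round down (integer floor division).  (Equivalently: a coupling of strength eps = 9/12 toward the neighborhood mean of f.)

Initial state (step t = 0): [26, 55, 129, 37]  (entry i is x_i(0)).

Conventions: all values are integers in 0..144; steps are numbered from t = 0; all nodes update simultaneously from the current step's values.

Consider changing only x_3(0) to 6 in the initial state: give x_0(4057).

Answer: x_0(4057) = 63
Key observation: The state at step 39, [135, 135, 135, 135], reappears at step 47: the system is in a cycle of period 8 from step 39 on.  Therefore the state at step 4057 equals the state at step 39 + ((4057 - 39) mod 8) = 41, which is [63, 63, 63, 63].

Derivation:
t=0: [26, 55, 129, 6]
t=1: [102, 66, 60, 87]
t=2: [78, 39, 43, 81]
t=3: [105, 66, 69, 103]
t=4: [70, 40, 38, 69]
t=5: [107, 89, 88, 108]
t=6: [25, 31, 31, 25]
t=7: [88, 79, 79, 88]
t=8: [44, 30, 30, 44]
t=9: [100, 121, 121, 100]
t=10: [59, 27, 27, 59]
t=11: [88, 103, 103, 88]
t=12: [21, 23, 23, 21]
t=13: [67, 64, 64, 67]
t=14: [93, 89, 89, 93]
t=15: [18, 12, 12, 18]
t=16: [40, 49, 49, 40]
t=17: [135, 125, 125, 135]
t=18: [94, 109, 109, 94]
t=19: [30, 14, 14, 30]
t=20: [54, 78, 78, 54]
t=21: [72, 108, 108, 72]
t=22: [45, 63, 63, 45]
t=23: [108, 126, 126, 108]
t=24: [76, 49, 49, 76]
t=25: [120, 80, 80, 120]
t=26: [54, 66, 66, 54]
t=27: [99, 117, 117, 99]
t=28: [49, 22, 22, 49]
t=29: [84, 122, 122, 84]
t=30: [67, 46, 46, 67]
t=31: [125, 99, 99, 125]
t=32: [28, 67, 67, 28]
t=33: [86, 84, 84, 86]
t=34: [34, 31, 31, 34]
t=35: [95, 99, 99, 95]
t=36: [7, 4, 4, 7]
t=37: [14, 18, 18, 14]
t=38: [51, 45, 45, 51]
t=39: [135, 135, 135, 135]
t=40: [117, 117, 117, 117]
t=41: [63, 63, 63, 63]
t=42: [99, 99, 99, 99]
t=43: [9, 9, 9, 9]
t=44: [27, 27, 27, 27]
t=45: [81, 81, 81, 81]
t=46: [45, 45, 45, 45]
t=47: [135, 135, 135, 135]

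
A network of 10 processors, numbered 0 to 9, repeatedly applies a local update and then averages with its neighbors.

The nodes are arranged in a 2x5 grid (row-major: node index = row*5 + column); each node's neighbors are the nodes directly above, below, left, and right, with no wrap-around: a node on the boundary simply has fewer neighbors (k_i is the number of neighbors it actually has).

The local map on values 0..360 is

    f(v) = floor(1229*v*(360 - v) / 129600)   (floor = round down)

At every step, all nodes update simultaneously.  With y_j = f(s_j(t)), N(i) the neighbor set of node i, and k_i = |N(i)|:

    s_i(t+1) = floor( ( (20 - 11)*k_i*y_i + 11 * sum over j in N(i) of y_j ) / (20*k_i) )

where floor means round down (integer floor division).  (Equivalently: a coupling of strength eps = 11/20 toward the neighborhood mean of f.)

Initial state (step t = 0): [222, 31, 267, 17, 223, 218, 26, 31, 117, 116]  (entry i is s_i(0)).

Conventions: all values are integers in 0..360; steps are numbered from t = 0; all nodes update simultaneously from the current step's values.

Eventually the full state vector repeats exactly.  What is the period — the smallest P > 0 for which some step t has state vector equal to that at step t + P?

Answer: 4
Key observation: The state at step 8, [303, 303, 303, 303, 303, 303, 303, 303, 303, 303], reappears at step 12 — and no state repeats earlier — so the cycle the system enters has period 4.

Derivation:
t=0: [222, 31, 267, 17, 223, 218, 26, 31, 117, 116]
t=1: [237, 154, 151, 170, 218, 234, 125, 150, 197, 274]
t=2: [283, 291, 300, 301, 277, 277, 285, 295, 288, 264]
t=3: [204, 191, 175, 182, 210, 210, 198, 185, 196, 221]
t=4: [301, 304, 306, 304, 298, 300, 303, 305, 302, 296]
t=5: [166, 161, 158, 163, 172, 167, 163, 160, 166, 174]
t=6: [304, 303, 302, 304, 305, 304, 303, 303, 304, 305]
t=7: [161, 163, 163, 161, 159, 161, 162, 163, 161, 159]
t=8: [303, 303, 303, 303, 303, 303, 303, 303, 303, 303]
t=9: [163, 163, 163, 163, 163, 163, 163, 163, 163, 163]
t=10: [304, 304, 304, 304, 304, 304, 304, 304, 304, 304]
t=11: [161, 161, 161, 161, 161, 161, 161, 161, 161, 161]
t=12: [303, 303, 303, 303, 303, 303, 303, 303, 303, 303]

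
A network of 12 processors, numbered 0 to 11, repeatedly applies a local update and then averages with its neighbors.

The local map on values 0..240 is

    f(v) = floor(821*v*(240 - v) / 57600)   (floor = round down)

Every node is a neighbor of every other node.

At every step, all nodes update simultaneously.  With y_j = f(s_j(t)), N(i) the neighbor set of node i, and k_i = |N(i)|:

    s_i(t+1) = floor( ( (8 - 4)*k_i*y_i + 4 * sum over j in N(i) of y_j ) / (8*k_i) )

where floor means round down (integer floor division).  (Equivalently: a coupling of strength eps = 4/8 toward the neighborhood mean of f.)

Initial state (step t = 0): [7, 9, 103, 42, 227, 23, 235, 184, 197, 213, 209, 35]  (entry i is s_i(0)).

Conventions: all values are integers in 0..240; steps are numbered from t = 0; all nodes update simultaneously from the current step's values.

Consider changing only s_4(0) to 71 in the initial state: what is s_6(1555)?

Answer: s_6(1555) = 104
Key observation: The state at step 6, [204, 204, 204, 204, 204, 204, 204, 204, 204, 204, 204, 204], reappears at step 10: the system is in a cycle of period 4 from step 6 on.  Therefore the state at step 1555 equals the state at step 6 + ((1555 - 6) mod 4) = 7, which is [104, 104, 104, 104, 104, 104, 104, 104, 104, 104, 104, 104].

Derivation:
t=0: [7, 9, 103, 42, 71, 23, 235, 184, 197, 213, 209, 35]
t=1: [63, 66, 144, 106, 130, 85, 60, 119, 107, 90, 95, 99]
t=2: [174, 176, 192, 194, 194, 187, 172, 195, 194, 189, 191, 192]
t=3: [149, 148, 135, 133, 133, 139, 151, 132, 133, 138, 136, 135]
t=4: [196, 196, 200, 200, 200, 199, 195, 201, 200, 199, 200, 200]
t=5: [118, 118, 115, 115, 115, 116, 120, 113, 115, 116, 115, 115]
t=6: [204, 204, 204, 204, 204, 204, 204, 204, 204, 204, 204, 204]
t=7: [104, 104, 104, 104, 104, 104, 104, 104, 104, 104, 104, 104]
t=8: [201, 201, 201, 201, 201, 201, 201, 201, 201, 201, 201, 201]
t=9: [111, 111, 111, 111, 111, 111, 111, 111, 111, 111, 111, 111]
t=10: [204, 204, 204, 204, 204, 204, 204, 204, 204, 204, 204, 204]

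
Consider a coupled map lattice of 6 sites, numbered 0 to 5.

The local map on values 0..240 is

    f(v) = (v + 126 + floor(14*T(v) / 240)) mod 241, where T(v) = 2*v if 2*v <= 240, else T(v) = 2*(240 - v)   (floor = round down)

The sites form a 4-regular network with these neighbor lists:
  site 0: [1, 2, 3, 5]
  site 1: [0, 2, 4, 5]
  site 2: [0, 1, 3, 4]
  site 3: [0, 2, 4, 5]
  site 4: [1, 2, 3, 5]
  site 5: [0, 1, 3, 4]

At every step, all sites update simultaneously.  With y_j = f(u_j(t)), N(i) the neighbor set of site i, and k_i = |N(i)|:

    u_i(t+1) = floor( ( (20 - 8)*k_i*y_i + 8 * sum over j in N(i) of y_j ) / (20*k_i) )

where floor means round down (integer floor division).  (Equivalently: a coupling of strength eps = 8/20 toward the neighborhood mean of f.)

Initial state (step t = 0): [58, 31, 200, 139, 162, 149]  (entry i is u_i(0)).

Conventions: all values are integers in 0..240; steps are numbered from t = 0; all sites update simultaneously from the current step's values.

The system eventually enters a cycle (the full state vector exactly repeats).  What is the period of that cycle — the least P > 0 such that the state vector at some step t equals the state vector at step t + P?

Answer: 20
Key observation: The state at step 15, [26, 26, 26, 26, 26, 26], reappears at step 35 — and no state repeats earlier — so the cycle the system enters has period 20.

Derivation:
t=0: [58, 31, 200, 139, 162, 149]
t=1: [146, 133, 97, 58, 66, 70]
t=2: [90, 85, 186, 181, 185, 168]
t=3: [178, 176, 105, 87, 88, 96]
t=4: [94, 93, 59, 186, 187, 198]
t=5: [196, 196, 176, 104, 105, 113]
t=6: [68, 68, 58, 17, 17, 24]
t=7: [189, 189, 183, 155, 155, 160]
t=8: [73, 73, 70, 55, 55, 58]
t=9: [203, 203, 201, 191, 191, 192]
t=10: [89, 89, 88, 83, 83, 83]
t=11: [223, 223, 223, 219, 219, 219]
t=12: [108, 108, 108, 106, 106, 106]
t=13: [4, 4, 4, 3, 3, 3]
t=14: [129, 129, 129, 129, 129, 129]
t=15: [26, 26, 26, 26, 26, 26]
t=16: [155, 155, 155, 155, 155, 155]
t=17: [49, 49, 49, 49, 49, 49]
t=18: [180, 180, 180, 180, 180, 180]
t=19: [72, 72, 72, 72, 72, 72]
t=20: [206, 206, 206, 206, 206, 206]
t=21: [94, 94, 94, 94, 94, 94]
t=22: [230, 230, 230, 230, 230, 230]
t=23: [116, 116, 116, 116, 116, 116]
t=24: [14, 14, 14, 14, 14, 14]
t=25: [141, 141, 141, 141, 141, 141]
t=26: [37, 37, 37, 37, 37, 37]
t=27: [167, 167, 167, 167, 167, 167]
t=28: [60, 60, 60, 60, 60, 60]
t=29: [193, 193, 193, 193, 193, 193]
t=30: [83, 83, 83, 83, 83, 83]
t=31: [218, 218, 218, 218, 218, 218]
t=32: [105, 105, 105, 105, 105, 105]
t=33: [2, 2, 2, 2, 2, 2]
t=34: [128, 128, 128, 128, 128, 128]
t=35: [26, 26, 26, 26, 26, 26]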